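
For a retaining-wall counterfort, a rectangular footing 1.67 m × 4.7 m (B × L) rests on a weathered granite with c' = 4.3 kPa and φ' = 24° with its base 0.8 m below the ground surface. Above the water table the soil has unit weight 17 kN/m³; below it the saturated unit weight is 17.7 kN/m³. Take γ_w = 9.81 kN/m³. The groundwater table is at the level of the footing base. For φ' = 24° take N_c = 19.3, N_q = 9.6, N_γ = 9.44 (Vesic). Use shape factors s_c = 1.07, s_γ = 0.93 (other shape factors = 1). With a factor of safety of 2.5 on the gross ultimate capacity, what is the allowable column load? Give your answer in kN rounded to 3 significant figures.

Effective surcharge at the founding depth q = γ·D_f = 17 × 0.8 = 13.6 kPa.
The water table coincides with the base, so in the self-weight term γ → γ' = 7.89 kN/m³.
q_ult = c·N_c·s_c + q·N_q + 0.5·γ·B·N_γ·s_γ
     = 4.3 × 19.3 × 1.07 + 13.6 × 9.6 + 0.5 × 7.89 × 1.67 × 9.44 × 0.93
     = 88.799 + 130.56 + 57.839 = 277.2 kPa.
Gross allowable pressure q_all = 277.2 / 2.5 = 110.88 kPa.
Footing area = 7.849 m², so allowable column load = 110.88 × 7.849 = 870.29 kN.

P_all ≈ 870 kN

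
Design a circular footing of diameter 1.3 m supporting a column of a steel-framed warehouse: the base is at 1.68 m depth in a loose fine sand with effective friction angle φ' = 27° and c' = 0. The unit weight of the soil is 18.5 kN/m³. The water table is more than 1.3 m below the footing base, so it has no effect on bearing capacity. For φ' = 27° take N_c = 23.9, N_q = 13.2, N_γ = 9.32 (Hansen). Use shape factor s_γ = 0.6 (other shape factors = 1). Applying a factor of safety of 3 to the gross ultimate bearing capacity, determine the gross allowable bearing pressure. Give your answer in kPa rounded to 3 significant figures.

q_all ≈ 159 kPa

q = γ·D_f = 18.5 × 1.68 = 31.08 kPa.
q·N_q = 31.08 × 13.2 = 410.26 kPa
0.5·γ·B·N_γ·s_γ = 0.5 × 18.5 × 1.3 × 9.32 × 0.6 = 67.244 kPa
q_ult = 410.26 + 67.244 = 477.5 kPa.
q_all = q_ult / FS = 477.5 / 3 = 159.17 kPa.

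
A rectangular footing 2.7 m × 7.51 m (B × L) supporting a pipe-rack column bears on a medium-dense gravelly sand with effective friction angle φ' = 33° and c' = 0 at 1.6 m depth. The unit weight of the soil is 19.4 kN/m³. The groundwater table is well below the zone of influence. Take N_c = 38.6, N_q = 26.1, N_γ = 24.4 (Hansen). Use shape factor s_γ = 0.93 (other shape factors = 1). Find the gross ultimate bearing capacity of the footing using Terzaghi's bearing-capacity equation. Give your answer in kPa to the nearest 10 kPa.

Overburden at base level: q = 19.4 × 1.6 = 31.04 kPa.
Surcharge term q·N_q = 31.04 × 26.1 = 810.14 kPa; self-weight term 0.5·γ·B·N_γ·s_γ = 0.5 × 19.4 × 2.7 × 24.4 × 0.93 = 594.3 kPa.
q_ult = 810.14 + 594.3 = 1404.4 kPa.

q_ult ≈ 1400 kPa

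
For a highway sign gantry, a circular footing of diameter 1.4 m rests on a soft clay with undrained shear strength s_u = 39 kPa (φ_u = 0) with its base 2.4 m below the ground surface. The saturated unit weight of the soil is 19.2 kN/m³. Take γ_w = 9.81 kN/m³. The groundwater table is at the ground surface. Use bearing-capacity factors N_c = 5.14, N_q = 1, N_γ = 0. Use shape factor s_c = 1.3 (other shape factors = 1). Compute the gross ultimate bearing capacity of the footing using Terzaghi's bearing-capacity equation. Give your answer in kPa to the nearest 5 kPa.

With the water table at the surface the whole profile is submerged: γ' = 19.2 − 9.81 = 9.39 kN/m³, so q = γ'·D_f = 22.536 kPa.
q_ult = c·N_c·s_c + q·N_q
     = 39 × 5.14 × 1.3 + 22.536 × 1
     = 260.6 + 22.536 = 283.13 kPa.

q_ult ≈ 285 kPa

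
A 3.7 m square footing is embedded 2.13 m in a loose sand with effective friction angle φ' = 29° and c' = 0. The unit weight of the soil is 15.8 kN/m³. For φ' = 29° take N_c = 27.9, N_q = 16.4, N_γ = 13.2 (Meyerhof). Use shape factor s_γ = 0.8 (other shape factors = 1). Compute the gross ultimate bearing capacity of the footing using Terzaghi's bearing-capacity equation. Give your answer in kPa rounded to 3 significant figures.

Effective surcharge at the founding depth q = γ·D_f = 15.8 × 2.13 = 33.654 kPa.
q_ult = q·N_q + 0.5·γ·B·N_γ·s_γ
     = 33.654 × 16.4 + 0.5 × 15.8 × 3.7 × 13.2 × 0.8
     = 551.93 + 308.67 = 860.59 kPa.

q_ult ≈ 861 kPa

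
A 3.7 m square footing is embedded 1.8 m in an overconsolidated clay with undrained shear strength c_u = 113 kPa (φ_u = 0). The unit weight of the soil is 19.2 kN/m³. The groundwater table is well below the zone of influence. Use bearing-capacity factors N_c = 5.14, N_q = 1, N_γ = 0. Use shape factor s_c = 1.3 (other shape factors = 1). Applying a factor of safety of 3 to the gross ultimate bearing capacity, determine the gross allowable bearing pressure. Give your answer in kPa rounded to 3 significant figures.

q = γ·D_f = 19.2 × 1.8 = 34.56 kPa.
c·N_c·s_c = 113 × 5.14 × 1.3 = 755.07 kPa
q·N_q = 34.56 × 1 = 34.56 kPa
q_ult = 755.07 + 34.56 = 789.63 kPa.
q_all = q_ult / FS = 789.63 / 3 = 263.21 kPa.

q_all ≈ 263 kPa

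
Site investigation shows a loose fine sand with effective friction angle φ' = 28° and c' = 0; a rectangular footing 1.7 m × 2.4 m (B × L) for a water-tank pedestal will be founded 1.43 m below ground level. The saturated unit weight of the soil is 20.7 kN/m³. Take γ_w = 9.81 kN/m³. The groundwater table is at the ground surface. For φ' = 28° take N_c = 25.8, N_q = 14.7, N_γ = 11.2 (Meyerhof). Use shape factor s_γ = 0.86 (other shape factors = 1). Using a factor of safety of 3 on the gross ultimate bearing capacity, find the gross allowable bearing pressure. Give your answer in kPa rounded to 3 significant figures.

γ' = 20.7 − 9.81 = 10.89 kN/m³ (submerged throughout). q = 10.89 × 1.43 = 15.573 kPa; the same γ' applies in the ½γBN_γ term.
q·N_q = 15.573 × 14.7 = 228.92 kPa
0.5·γ·B·N_γ·s_γ = 0.5 × 10.89 × 1.7 × 11.2 × 0.86 = 89.159 kPa
q_ult = 228.92 + 89.159 = 318.08 kPa.
q_all = 318.08 / 3 = 106.03 kPa.

q_all ≈ 106 kPa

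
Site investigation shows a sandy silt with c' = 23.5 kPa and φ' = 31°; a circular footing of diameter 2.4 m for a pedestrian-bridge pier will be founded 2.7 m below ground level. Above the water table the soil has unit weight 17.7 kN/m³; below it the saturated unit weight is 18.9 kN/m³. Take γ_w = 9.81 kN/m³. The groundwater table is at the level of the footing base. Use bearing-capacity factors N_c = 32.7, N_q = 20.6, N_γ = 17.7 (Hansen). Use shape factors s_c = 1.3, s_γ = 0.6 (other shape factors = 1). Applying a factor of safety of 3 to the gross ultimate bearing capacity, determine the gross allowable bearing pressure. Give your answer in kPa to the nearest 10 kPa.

Overburden at base level: q = 17.7 × 2.7 = 47.79 kPa.
Below the base the soil is submerged, so the ½γBN_γ term uses γ' = 18.9 − 9.81 = 9.09 kN/m³.
Cohesion term c·N_c·s_c = 23.5 × 32.7 × 1.3 = 998.99 kPa; surcharge term q·N_q = 47.79 × 20.6 = 984.47 kPa; self-weight term 0.5·γ·B·N_γ·s_γ = 0.5 × 9.09 × 2.4 × 17.7 × 0.6 = 115.84 kPa.
q_ult = 998.99 + 984.47 + 115.84 = 2099.3 kPa.
q_all = q_ult / FS = 2099.3 / 3 = 699.77 kPa.

q_all ≈ 700 kPa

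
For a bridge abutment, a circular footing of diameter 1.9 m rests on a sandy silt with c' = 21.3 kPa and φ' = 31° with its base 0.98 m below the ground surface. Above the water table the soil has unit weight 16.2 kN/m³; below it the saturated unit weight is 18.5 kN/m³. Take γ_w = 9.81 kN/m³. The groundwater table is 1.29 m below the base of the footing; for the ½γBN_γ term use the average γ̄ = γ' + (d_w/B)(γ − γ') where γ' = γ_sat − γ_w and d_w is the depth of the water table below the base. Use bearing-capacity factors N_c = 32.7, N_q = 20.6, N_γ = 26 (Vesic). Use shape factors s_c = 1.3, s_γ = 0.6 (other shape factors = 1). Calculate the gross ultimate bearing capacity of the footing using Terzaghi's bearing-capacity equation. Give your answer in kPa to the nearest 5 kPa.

Overburden at base level: q = 16.2 × 0.98 = 15.876 kPa.
The water table is 1.29 m below the base (< B = 1.9 m), so the ½γBN_γ term uses γ̄ = γ' + (d_w/B)(γ − γ') = 8.69 + (1.29/1.9)(16.2 − 8.69) = 13.789 kN/m³.
Cohesion term c·N_c·s_c = 21.3 × 32.7 × 1.3 = 905.46 kPa; surcharge term q·N_q = 15.876 × 20.6 = 327.05 kPa; self-weight term 0.5·γ·B·N_γ·s_γ = 0.5 × 13.789 × 1.9 × 26 × 0.6 = 204.35 kPa.
q_ult = 905.46 + 327.05 + 204.35 = 1436.9 kPa.

q_ult ≈ 1435 kPa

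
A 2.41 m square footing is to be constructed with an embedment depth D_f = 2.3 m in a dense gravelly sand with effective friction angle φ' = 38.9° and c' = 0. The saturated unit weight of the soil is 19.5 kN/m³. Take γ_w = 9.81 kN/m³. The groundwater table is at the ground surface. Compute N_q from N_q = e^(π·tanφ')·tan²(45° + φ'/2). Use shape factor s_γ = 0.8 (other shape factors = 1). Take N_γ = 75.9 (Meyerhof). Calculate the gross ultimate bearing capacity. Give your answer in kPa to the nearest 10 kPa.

q_ult ≈ 1940 kPa

tan38.9° = 0.8069, so N_q = e^(π×0.8069)·tan²(64.45°) = 12.616 × 4.376 = 55.2.
Water table at ground surface, so effective unit weight γ' = 19.5 − 9.81 = 9.69 kN/m³ is used throughout; overburden q = 9.69 × 2.3 = 22.287 kPa; the same γ' applies in the ½γBN_γ term.
Surcharge term q·N_q = 22.287 × 55.204 = 1230.3 kPa; self-weight term 0.5·γ·B·N_γ·s_γ = 0.5 × 9.69 × 2.41 × 75.9 × 0.8 = 708.99 kPa.
q_ult = 1230.3 + 708.99 = 1939.3 kPa.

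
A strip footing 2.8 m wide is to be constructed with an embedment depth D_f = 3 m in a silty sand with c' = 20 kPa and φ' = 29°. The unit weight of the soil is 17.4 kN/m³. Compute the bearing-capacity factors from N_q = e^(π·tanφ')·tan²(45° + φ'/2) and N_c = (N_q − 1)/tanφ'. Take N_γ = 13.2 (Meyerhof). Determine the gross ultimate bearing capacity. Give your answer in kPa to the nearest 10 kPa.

tan29° = 0.5543, so N_q = e^(π×0.5543)·tan²(59.5°) = 5.705 × 2.882 = 16.44.
N_c = (16.44 − 1)/tan29° = 27.86.
Overburden at base level: q = 17.4 × 3 = 52.2 kPa.
Cohesion term c·N_c = 20 × 27.86 = 557.21 kPa; surcharge term q·N_q = 52.2 × 16.443 = 858.34 kPa; self-weight term 0.5·γ·B·N_γ = 0.5 × 17.4 × 2.8 × 13.2 = 321.55 kPa.
q_ult = 557.21 + 858.34 + 321.55 = 1737.1 kPa.

q_ult ≈ 1740 kPa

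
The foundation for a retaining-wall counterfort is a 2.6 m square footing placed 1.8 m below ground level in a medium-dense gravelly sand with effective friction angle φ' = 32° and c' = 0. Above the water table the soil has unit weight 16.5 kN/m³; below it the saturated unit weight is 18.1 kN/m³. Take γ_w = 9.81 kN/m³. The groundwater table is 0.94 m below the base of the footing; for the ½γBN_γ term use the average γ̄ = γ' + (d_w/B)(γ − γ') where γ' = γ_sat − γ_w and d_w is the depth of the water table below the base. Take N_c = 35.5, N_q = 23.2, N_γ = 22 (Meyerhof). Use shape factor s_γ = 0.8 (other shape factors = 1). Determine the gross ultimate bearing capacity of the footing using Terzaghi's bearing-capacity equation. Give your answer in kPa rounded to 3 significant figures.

q = γ·D_f = 16.5 × 1.8 = 29.7 kPa.
γ' = 8.29 kN/m³; averaging over the depth B below the base, γ̄ = γ' + (d_w/B)(γ − γ') = 11.258 kN/m³.
q·N_q = 29.7 × 23.2 = 689.04 kPa
0.5·γ·B·N_γ·s_γ = 0.5 × 11.258 × 2.6 × 22 × 0.8 = 257.59 kPa
q_ult = 689.04 + 257.59 = 946.63 kPa.

q_ult ≈ 947 kPa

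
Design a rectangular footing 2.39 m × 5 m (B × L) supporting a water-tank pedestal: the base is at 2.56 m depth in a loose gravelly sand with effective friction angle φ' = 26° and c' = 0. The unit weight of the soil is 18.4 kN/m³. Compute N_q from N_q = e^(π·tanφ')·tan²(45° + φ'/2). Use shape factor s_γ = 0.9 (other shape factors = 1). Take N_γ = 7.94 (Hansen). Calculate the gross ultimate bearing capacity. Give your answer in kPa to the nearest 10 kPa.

q_ult ≈ 720 kPa

tan26° = 0.4877, so N_q = e^(π×0.4877)·tan²(58°) = 4.629 × 2.561 = 11.85.
Effective surcharge at the founding depth q = γ·D_f = 18.4 × 2.56 = 47.104 kPa.
q_ult = q·N_q + 0.5·γ·B·N_γ·s_γ
     = 47.104 × 11.854 + 0.5 × 18.4 × 2.39 × 7.94 × 0.9
     = 558.38 + 157.13 = 715.51 kPa.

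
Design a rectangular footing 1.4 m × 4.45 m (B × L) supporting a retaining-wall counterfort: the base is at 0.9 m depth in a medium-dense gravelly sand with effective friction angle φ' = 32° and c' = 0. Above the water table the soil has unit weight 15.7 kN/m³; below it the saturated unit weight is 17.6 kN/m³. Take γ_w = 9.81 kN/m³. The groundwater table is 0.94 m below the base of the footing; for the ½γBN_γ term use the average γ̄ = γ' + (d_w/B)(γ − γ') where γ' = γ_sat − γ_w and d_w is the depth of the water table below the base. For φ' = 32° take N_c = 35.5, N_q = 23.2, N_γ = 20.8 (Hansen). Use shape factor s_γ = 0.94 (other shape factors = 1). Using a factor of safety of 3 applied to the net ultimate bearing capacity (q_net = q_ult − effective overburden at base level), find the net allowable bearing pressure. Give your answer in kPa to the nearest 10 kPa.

Overburden at base level: q = 15.7 × 0.9 = 14.13 kPa.
The water table is 0.94 m below the base (< B = 1.4 m), so the ½γBN_γ term uses γ̄ = γ' + (d_w/B)(γ − γ') = 7.79 + (0.94/1.4)(15.7 − 7.79) = 13.101 kN/m³.
Surcharge term q·N_q = 14.13 × 23.2 = 327.82 kPa; self-weight term 0.5·γ·B·N_γ·s_γ = 0.5 × 13.101 × 1.4 × 20.8 × 0.94 = 179.31 kPa.
q_ult = 327.82 + 179.31 = 507.12 kPa.
Net ultimate: q_net = 507.12 − 14.13 = 492.99 kPa.
q_all(net) = 492.99 / 3 = 164.33 kPa.

q_all(net) ≈ 160 kPa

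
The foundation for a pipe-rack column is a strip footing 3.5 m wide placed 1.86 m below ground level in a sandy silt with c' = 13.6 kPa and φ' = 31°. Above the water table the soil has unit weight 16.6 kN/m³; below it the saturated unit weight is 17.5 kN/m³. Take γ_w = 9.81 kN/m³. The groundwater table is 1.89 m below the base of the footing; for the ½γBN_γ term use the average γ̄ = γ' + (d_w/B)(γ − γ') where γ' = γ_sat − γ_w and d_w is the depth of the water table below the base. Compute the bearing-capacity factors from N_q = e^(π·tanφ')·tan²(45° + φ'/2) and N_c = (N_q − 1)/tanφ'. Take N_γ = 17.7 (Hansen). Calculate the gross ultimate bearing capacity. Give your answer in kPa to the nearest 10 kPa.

q_ult ≈ 1470 kPa

tan31° = 0.6009, so N_q = e^(π×0.6009)·tan²(60.5°) = 6.604 × 3.124 = 20.63.
N_c = (20.63 − 1)/tan31° = 32.67.
Overburden at base level: q = 16.6 × 1.86 = 30.876 kPa.
The water table is 1.89 m below the base (< B = 3.5 m), so the ½γBN_γ term uses γ̄ = γ' + (d_w/B)(γ − γ') = 7.69 + (1.89/3.5)(16.6 − 7.69) = 12.501 kN/m³.
Cohesion term c·N_c = 13.6 × 32.671 = 444.33 kPa; surcharge term q·N_q = 30.876 × 20.631 = 637 kPa; self-weight term 0.5·γ·B·N_γ = 0.5 × 12.501 × 3.5 × 17.7 = 387.23 kPa.
q_ult = 444.33 + 637 + 387.23 = 1468.6 kPa.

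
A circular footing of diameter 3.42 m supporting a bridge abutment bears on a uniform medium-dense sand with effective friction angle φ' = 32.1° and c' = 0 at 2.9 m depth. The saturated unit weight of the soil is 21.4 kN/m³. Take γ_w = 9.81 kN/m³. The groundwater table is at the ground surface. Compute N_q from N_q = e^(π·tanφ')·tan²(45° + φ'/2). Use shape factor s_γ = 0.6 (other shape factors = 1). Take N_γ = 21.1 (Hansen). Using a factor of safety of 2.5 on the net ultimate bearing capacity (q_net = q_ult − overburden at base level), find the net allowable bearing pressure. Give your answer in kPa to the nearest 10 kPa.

q_all(net) ≈ 400 kPa

N_q = e^(π·tan32.1°)·tan²(61.05°) = 23.45.
γ' = 21.4 − 9.81 = 11.59 kN/m³ (submerged throughout). q = 11.59 × 2.9 = 33.611 kPa; the same γ' applies in the ½γBN_γ term.
q·N_q = 33.611 × 23.451 = 788.2 kPa
0.5·γ·B·N_γ·s_γ = 0.5 × 11.59 × 3.42 × 21.1 × 0.6 = 250.91 kPa
q_ult = 788.2 + 250.91 = 1039.1 kPa.
q_net = 1039.1 − 33.611 = 1005.5 kPa.
q_all(net) = 1005.5 / 2.5 = 402.2 kPa.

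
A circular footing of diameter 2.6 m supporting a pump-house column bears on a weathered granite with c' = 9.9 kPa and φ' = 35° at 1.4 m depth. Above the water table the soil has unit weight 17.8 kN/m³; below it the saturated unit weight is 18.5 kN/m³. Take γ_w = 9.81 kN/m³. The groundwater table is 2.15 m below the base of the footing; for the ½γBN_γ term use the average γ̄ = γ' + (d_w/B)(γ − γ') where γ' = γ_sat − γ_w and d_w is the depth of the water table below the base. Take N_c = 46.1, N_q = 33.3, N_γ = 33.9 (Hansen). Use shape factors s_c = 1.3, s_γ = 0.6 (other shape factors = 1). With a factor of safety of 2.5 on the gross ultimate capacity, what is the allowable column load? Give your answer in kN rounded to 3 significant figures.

P_all ≈ 3930 kN

Overburden at base level: q = 17.8 × 1.4 = 24.92 kPa.
The water table is 2.15 m below the base (< B = 2.6 m), so the ½γBN_γ term uses γ̄ = γ' + (d_w/B)(γ − γ') = 8.69 + (2.15/2.6)(17.8 − 8.69) = 16.223 kN/m³.
Cohesion term c·N_c·s_c = 9.9 × 46.1 × 1.3 = 593.31 kPa; surcharge term q·N_q = 24.92 × 33.3 = 829.84 kPa; self-weight term 0.5·γ·B·N_γ·s_γ = 0.5 × 16.223 × 2.6 × 33.9 × 0.6 = 428.98 kPa.
q_ult = 593.31 + 829.84 + 428.98 = 1852.1 kPa.
Gross allowable pressure q_all = 1852.1 / 2.5 = 740.85 kPa.
Footing area = 5.3093 m², so allowable column load = 740.85 × 5.3093 = 3933.4 kN.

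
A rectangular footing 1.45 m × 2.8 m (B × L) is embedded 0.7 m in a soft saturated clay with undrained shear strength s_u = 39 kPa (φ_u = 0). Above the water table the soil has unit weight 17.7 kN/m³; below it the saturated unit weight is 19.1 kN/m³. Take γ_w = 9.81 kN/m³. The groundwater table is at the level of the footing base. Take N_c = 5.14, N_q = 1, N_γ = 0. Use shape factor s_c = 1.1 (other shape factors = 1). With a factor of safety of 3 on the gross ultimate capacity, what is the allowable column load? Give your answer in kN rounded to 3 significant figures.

q = γ·D_f = 17.7 × 0.7 = 12.39 kPa.
c·N_c·s_c = 39 × 5.14 × 1.1 = 220.51 kPa
q·N_q = 12.39 × 1 = 12.39 kPa
q_ult = 220.51 + 12.39 = 232.9 kPa.
Gross allowable pressure q_all = 232.9 / 3 = 77.632 kPa.
Footing area = 4.06 m², so allowable column load = 77.632 × 4.06 = 315.19 kN.

P_all ≈ 315 kN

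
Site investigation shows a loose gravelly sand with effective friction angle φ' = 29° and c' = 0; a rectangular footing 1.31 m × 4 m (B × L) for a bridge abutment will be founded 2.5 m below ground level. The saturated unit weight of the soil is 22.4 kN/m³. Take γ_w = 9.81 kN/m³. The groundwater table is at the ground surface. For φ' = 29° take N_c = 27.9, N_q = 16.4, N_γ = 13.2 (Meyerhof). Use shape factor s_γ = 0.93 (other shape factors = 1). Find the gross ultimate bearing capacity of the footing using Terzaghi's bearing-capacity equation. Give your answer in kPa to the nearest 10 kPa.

q_ult ≈ 620 kPa

γ' = 22.4 − 9.81 = 12.59 kN/m³ (submerged throughout). q = 12.59 × 2.5 = 31.475 kPa; the same γ' applies in the ½γBN_γ term.
q·N_q = 31.475 × 16.4 = 516.19 kPa
0.5·γ·B·N_γ·s_γ = 0.5 × 12.59 × 1.31 × 13.2 × 0.93 = 101.23 kPa
q_ult = 516.19 + 101.23 = 617.42 kPa.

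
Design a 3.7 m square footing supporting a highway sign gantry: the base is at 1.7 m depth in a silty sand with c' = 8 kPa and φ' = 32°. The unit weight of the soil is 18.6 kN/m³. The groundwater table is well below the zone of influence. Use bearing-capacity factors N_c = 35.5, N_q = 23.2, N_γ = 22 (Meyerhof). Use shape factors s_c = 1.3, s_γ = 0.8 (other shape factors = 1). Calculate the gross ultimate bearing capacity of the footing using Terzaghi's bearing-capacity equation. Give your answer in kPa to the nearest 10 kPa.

q_ult ≈ 1710 kPa

q = γ·D_f = 18.6 × 1.7 = 31.62 kPa.
c·N_c·s_c = 8 × 35.5 × 1.3 = 369.2 kPa
q·N_q = 31.62 × 23.2 = 733.58 kPa
0.5·γ·B·N_γ·s_γ = 0.5 × 18.6 × 3.7 × 22 × 0.8 = 605.62 kPa
q_ult = 369.2 + 733.58 + 605.62 = 1708.4 kPa.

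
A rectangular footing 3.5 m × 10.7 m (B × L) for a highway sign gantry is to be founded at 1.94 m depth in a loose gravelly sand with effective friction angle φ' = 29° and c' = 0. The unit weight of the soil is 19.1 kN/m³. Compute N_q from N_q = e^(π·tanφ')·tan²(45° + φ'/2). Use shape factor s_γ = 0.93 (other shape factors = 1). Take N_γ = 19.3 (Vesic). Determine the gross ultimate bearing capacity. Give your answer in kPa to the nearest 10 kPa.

q_ult ≈ 1210 kPa

tan29° = 0.5543, so N_q = e^(π×0.5543)·tan²(59.5°) = 5.705 × 2.882 = 16.44.
Overburden at base level: q = 19.1 × 1.94 = 37.054 kPa.
Surcharge term q·N_q = 37.054 × 16.443 = 609.29 kPa; self-weight term 0.5·γ·B·N_γ·s_γ = 0.5 × 19.1 × 3.5 × 19.3 × 0.93 = 599.95 kPa.
q_ult = 609.29 + 599.95 = 1209.2 kPa.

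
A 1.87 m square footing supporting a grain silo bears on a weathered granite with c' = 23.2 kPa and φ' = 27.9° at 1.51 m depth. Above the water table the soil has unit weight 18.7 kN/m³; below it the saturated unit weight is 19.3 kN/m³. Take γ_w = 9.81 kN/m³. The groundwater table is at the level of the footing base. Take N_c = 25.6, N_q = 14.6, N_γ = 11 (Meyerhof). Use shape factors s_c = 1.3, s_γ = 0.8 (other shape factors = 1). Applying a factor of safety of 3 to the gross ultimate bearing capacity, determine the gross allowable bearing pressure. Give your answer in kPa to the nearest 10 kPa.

Overburden at base level: q = 18.7 × 1.51 = 28.237 kPa.
Below the base the soil is submerged, so the ½γBN_γ term uses γ' = 19.3 − 9.81 = 9.49 kN/m³.
Cohesion term c·N_c·s_c = 23.2 × 25.6 × 1.3 = 772.1 kPa; surcharge term q·N_q = 28.237 × 14.6 = 412.26 kPa; self-weight term 0.5·γ·B·N_γ·s_γ = 0.5 × 9.49 × 1.87 × 11 × 0.8 = 78.084 kPa.
q_ult = 772.1 + 412.26 + 78.084 = 1262.4 kPa.
q_all = q_ult / FS = 1262.4 / 3 = 420.81 kPa.

q_all ≈ 420 kPa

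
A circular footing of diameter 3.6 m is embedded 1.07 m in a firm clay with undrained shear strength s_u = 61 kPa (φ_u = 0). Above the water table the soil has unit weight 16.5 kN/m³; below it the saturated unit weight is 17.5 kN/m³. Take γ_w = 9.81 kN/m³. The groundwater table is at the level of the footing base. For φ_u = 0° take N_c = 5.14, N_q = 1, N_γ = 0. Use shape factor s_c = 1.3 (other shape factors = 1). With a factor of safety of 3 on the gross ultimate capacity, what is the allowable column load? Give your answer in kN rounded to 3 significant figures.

Overburden at base level: q = 16.5 × 1.07 = 17.655 kPa.
Cohesion term c·N_c·s_c = 61 × 5.14 × 1.3 = 407.6 kPa; surcharge term q·N_q = 17.655 × 1 = 17.655 kPa.
q_ult = 407.6 + 17.655 = 425.26 kPa.
Gross allowable pressure q_all = 425.26 / 3 = 141.75 kPa.
Footing area = 10.1788 m², so allowable column load = 141.75 × 10.1788 = 1442.9 kN.

P_all ≈ 1440 kN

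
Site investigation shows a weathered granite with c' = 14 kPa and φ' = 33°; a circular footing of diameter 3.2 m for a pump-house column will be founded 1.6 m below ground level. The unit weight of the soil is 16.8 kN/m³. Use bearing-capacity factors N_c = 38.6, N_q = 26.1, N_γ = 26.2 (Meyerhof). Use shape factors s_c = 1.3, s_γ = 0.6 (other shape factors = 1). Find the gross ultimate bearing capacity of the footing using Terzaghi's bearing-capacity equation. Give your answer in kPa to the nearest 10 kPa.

q_ult ≈ 1830 kPa

q = γ·D_f = 16.8 × 1.6 = 26.88 kPa.
c·N_c·s_c = 14 × 38.6 × 1.3 = 702.52 kPa
q·N_q = 26.88 × 26.1 = 701.57 kPa
0.5·γ·B·N_γ·s_γ = 0.5 × 16.8 × 3.2 × 26.2 × 0.6 = 422.55 kPa
q_ult = 702.52 + 701.57 + 422.55 = 1826.6 kPa.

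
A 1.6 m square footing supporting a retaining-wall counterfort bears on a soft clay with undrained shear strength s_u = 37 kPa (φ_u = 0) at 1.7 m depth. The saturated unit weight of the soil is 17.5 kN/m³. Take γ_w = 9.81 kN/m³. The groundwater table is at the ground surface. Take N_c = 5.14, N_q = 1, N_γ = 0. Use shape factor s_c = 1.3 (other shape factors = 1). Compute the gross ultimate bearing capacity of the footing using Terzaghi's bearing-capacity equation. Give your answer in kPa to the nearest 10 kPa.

With the water table at the surface the whole profile is submerged: γ' = 17.5 − 9.81 = 7.69 kN/m³, so q = γ'·D_f = 13.073 kPa.
q_ult = c·N_c·s_c + q·N_q
     = 37 × 5.14 × 1.3 + 13.073 × 1
     = 247.23 + 13.073 = 260.31 kPa.

q_ult ≈ 260 kPa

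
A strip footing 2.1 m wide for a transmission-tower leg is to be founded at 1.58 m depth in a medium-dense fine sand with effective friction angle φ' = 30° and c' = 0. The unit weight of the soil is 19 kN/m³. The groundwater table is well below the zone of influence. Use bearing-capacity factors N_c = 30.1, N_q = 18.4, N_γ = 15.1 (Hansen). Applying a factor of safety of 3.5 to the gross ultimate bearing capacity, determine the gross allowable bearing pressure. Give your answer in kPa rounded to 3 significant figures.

q_all ≈ 244 kPa

Effective surcharge at the founding depth q = γ·D_f = 19 × 1.58 = 30.02 kPa.
q_ult = q·N_q + 0.5·γ·B·N_γ
     = 30.02 × 18.4 + 0.5 × 19 × 2.1 × 15.1
     = 552.37 + 301.25 = 853.61 kPa.
q_all = q_ult / FS = 853.61 / 3.5 = 243.89 kPa.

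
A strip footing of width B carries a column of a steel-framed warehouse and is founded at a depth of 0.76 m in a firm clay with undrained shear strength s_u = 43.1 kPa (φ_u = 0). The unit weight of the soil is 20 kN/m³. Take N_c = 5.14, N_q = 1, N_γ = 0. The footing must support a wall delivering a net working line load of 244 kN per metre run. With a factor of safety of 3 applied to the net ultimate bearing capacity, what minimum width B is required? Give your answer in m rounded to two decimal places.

B = 3.30 m

q = γ·D_f = 20 × 0.76 = 15.2 kPa.
c·N_c = 43.1 × 5.14 = 221.53 kPa
q·N_q = 15.2 × 1 = 15.2 kPa
q_ult = 221.53 + 15.2 = 236.73 kPa.
For φ = 0 the ½γBN_γ term vanishes, so q_ult is independent of B. q_net = 236.73 − 15.2 = 221.53 kPa; q_all(net) = 221.53/3 = 73.845 kPa.
Required width B = w / q_all(net) = 244 / 73.845 = 3.304 m.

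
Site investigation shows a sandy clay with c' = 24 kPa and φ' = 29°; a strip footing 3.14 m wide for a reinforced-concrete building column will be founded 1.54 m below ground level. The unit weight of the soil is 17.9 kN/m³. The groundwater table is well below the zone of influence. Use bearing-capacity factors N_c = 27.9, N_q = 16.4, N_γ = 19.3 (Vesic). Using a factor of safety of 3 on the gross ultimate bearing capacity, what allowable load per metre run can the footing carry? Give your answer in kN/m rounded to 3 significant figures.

Effective surcharge at the founding depth q = γ·D_f = 17.9 × 1.54 = 27.566 kPa.
q_ult = c·N_c + q·N_q + 0.5·γ·B·N_γ
     = 24 × 27.9 + 27.566 × 16.4 + 0.5 × 17.9 × 3.14 × 19.3
     = 669.6 + 452.08 + 542.39 = 1664.1 kPa.
Gross allowable pressure q_all = 1664.1 / 3 = 554.69 kPa.
Allowable wall load = q_all × B = 554.69 × 3.14 = 1741.7 kN per metre run.

≈ 1740 kN/m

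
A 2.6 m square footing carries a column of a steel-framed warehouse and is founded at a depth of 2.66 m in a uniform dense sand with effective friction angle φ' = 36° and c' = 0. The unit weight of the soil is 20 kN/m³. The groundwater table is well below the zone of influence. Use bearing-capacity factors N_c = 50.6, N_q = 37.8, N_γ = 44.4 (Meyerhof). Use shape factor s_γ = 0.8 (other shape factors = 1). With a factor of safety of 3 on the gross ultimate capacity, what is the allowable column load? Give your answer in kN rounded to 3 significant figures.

P_all ≈ 6610 kN

Effective surcharge at the founding depth q = γ·D_f = 20 × 2.66 = 53.2 kPa.
q_ult = q·N_q + 0.5·γ·B·N_γ·s_γ
     = 53.2 × 37.8 + 0.5 × 20 × 2.6 × 44.4 × 0.8
     = 2011 + 923.52 = 2934.5 kPa.
Gross allowable pressure q_all = 2934.5 / 3 = 978.16 kPa.
Footing area = 6.76 m², so allowable column load = 978.16 × 6.76 = 6612.4 kN.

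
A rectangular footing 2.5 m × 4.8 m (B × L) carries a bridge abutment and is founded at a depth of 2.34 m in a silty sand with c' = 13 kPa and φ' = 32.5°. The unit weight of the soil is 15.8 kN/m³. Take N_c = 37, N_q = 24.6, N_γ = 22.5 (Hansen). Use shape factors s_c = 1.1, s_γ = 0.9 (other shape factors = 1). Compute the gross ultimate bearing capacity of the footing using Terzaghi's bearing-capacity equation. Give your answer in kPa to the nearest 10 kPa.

q = γ·D_f = 15.8 × 2.34 = 36.972 kPa.
c·N_c·s_c = 13 × 37 × 1.1 = 529.1 kPa
q·N_q = 36.972 × 24.6 = 909.51 kPa
0.5·γ·B·N_γ·s_γ = 0.5 × 15.8 × 2.5 × 22.5 × 0.9 = 399.94 kPa
q_ult = 529.1 + 909.51 + 399.94 = 1838.5 kPa.

q_ult ≈ 1840 kPa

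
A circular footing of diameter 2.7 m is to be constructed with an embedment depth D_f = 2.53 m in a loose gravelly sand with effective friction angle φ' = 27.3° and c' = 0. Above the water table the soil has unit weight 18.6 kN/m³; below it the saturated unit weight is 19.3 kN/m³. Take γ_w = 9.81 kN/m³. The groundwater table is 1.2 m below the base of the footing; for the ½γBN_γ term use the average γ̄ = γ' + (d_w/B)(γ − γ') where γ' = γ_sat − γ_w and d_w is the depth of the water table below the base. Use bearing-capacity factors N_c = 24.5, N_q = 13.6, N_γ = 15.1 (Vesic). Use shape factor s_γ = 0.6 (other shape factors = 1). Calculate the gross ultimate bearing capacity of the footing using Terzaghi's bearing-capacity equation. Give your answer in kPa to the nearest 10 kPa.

q_ult ≈ 810 kPa

Overburden at base level: q = 18.6 × 2.53 = 47.058 kPa.
The water table is 1.2 m below the base (< B = 2.7 m), so the ½γBN_γ term uses γ̄ = γ' + (d_w/B)(γ − γ') = 9.49 + (1.2/2.7)(18.6 − 9.49) = 13.539 kN/m³.
Surcharge term q·N_q = 47.058 × 13.6 = 639.99 kPa; self-weight term 0.5·γ·B·N_γ·s_γ = 0.5 × 13.539 × 2.7 × 15.1 × 0.6 = 165.59 kPa.
q_ult = 639.99 + 165.59 = 805.58 kPa.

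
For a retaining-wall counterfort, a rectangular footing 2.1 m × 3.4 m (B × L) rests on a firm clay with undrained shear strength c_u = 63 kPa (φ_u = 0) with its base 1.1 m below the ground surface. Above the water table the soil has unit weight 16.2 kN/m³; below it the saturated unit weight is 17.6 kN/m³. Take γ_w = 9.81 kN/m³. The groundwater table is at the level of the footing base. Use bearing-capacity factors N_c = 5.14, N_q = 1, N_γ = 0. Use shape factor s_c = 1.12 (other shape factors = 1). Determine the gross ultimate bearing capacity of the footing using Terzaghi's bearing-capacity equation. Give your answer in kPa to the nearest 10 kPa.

Effective surcharge at the founding depth q = γ·D_f = 16.2 × 1.1 = 17.82 kPa.
q_ult = c·N_c·s_c + q·N_q
     = 63 × 5.14 × 1.12 + 17.82 × 1
     = 362.68 + 17.82 = 380.5 kPa.

q_ult ≈ 380 kPa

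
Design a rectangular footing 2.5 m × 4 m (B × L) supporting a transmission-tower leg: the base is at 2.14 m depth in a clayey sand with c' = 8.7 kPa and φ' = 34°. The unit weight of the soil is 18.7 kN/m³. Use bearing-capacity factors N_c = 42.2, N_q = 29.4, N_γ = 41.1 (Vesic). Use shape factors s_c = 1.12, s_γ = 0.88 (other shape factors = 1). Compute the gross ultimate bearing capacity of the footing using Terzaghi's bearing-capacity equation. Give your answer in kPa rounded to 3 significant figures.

q_ult ≈ 2430 kPa

q = γ·D_f = 18.7 × 2.14 = 40.018 kPa.
c·N_c·s_c = 8.7 × 42.2 × 1.12 = 411.2 kPa
q·N_q = 40.018 × 29.4 = 1176.5 kPa
0.5·γ·B·N_γ·s_γ = 0.5 × 18.7 × 2.5 × 41.1 × 0.88 = 845.43 kPa
q_ult = 411.2 + 1176.5 + 845.43 = 2433.2 kPa.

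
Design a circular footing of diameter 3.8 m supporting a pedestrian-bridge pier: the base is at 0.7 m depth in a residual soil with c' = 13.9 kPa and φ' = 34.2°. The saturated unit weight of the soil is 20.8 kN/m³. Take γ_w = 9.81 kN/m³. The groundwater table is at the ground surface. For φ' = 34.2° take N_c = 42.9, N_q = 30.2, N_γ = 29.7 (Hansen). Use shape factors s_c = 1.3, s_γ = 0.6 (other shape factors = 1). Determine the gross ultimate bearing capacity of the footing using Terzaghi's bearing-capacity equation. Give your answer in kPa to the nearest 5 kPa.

Water table at ground surface, so effective unit weight γ' = 20.8 − 9.81 = 10.99 kN/m³ is used throughout; overburden q = 10.99 × 0.7 = 7.693 kPa; the same γ' applies in the ½γBN_γ term.
Cohesion term c·N_c·s_c = 13.9 × 42.9 × 1.3 = 775.2 kPa; surcharge term q·N_q = 7.693 × 30.2 = 232.33 kPa; self-weight term 0.5·γ·B·N_γ·s_γ = 0.5 × 10.99 × 3.8 × 29.7 × 0.6 = 372.1 kPa.
q_ult = 775.2 + 232.33 + 372.1 = 1379.6 kPa.

q_ult ≈ 1380 kPa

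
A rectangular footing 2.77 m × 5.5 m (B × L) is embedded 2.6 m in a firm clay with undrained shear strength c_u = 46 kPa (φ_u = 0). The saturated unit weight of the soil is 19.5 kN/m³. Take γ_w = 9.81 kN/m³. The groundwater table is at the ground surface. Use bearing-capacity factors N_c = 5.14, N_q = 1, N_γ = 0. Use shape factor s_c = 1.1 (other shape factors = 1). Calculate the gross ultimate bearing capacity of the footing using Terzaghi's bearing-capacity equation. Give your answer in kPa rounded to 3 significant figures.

With the water table at the surface the whole profile is submerged: γ' = 19.5 − 9.81 = 9.69 kN/m³, so q = γ'·D_f = 25.194 kPa.
q_ult = c·N_c·s_c + q·N_q
     = 46 × 5.14 × 1.1 + 25.194 × 1
     = 260.08 + 25.194 = 285.28 kPa.

q_ult ≈ 285 kPa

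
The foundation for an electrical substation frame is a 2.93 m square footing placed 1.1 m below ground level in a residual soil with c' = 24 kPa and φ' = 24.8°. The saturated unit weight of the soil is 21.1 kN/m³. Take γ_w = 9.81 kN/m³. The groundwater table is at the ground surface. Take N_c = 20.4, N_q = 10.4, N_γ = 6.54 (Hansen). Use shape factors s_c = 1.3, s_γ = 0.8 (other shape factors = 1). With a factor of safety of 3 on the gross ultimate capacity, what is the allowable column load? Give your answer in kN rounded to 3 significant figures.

γ' = 21.1 − 9.81 = 11.29 kN/m³ (submerged throughout). q = 11.29 × 1.1 = 12.419 kPa; the same γ' applies in the ½γBN_γ term.
c·N_c·s_c = 24 × 20.4 × 1.3 = 636.48 kPa
q·N_q = 12.419 × 10.4 = 129.16 kPa
0.5·γ·B·N_γ·s_γ = 0.5 × 11.29 × 2.93 × 6.54 × 0.8 = 86.536 kPa
q_ult = 636.48 + 129.16 + 86.536 = 852.17 kPa.
Gross allowable pressure q_all = 852.17 / 3 = 284.06 kPa.
Footing area = 8.5849 m², so allowable column load = 284.06 × 8.5849 = 2438.6 kN.

P_all ≈ 2440 kN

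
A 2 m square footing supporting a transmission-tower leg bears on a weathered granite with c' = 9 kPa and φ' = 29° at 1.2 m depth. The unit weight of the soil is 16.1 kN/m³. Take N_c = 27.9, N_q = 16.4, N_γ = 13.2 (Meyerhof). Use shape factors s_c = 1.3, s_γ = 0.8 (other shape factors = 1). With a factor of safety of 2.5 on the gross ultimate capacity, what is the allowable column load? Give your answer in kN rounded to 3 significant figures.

Effective surcharge at the founding depth q = γ·D_f = 16.1 × 1.2 = 19.32 kPa.
q_ult = c·N_c·s_c + q·N_q + 0.5·γ·B·N_γ·s_γ
     = 9 × 27.9 × 1.3 + 19.32 × 16.4 + 0.5 × 16.1 × 2 × 13.2 × 0.8
     = 326.43 + 316.85 + 170.02 = 813.29 kPa.
Gross allowable pressure q_all = 813.29 / 2.5 = 325.32 kPa.
Footing area = 4 m², so allowable column load = 325.32 × 4 = 1301.3 kN.

P_all ≈ 1300 kN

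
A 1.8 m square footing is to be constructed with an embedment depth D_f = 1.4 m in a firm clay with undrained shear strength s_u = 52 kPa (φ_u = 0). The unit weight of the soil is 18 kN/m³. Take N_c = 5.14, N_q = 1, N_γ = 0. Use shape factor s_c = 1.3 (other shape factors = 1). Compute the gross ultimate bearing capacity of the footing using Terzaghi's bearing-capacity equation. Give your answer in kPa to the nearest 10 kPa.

Effective surcharge at the founding depth q = γ·D_f = 18 × 1.4 = 25.2 kPa.
q_ult = c·N_c·s_c + q·N_q
     = 52 × 5.14 × 1.3 + 25.2 × 1
     = 347.46 + 25.2 = 372.66 kPa.

q_ult ≈ 370 kPa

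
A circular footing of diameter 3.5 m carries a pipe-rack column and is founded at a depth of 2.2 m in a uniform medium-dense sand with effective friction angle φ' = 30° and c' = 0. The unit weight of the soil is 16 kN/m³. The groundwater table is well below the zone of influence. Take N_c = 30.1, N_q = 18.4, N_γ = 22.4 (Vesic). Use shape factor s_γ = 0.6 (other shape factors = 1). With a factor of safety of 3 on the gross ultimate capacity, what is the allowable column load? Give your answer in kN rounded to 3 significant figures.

P_all ≈ 3280 kN

q = γ·D_f = 16 × 2.2 = 35.2 kPa.
q·N_q = 35.2 × 18.4 = 647.68 kPa
0.5·γ·B·N_γ·s_γ = 0.5 × 16 × 3.5 × 22.4 × 0.6 = 376.32 kPa
q_ult = 647.68 + 376.32 = 1024 kPa.
Gross allowable pressure q_all = 1024 / 3 = 341.33 kPa.
Footing area = 9.6211 m², so allowable column load = 341.33 × 9.6211 = 3284 kN.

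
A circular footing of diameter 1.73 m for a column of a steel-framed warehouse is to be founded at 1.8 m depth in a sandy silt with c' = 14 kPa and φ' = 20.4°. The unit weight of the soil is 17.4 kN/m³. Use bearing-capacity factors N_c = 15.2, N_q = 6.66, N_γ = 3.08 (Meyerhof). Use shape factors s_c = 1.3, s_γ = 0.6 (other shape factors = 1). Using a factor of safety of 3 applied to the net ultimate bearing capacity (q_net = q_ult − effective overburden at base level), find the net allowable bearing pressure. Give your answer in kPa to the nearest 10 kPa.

q_all(net) ≈ 160 kPa

Overburden at base level: q = 17.4 × 1.8 = 31.32 kPa.
Cohesion term c·N_c·s_c = 14 × 15.2 × 1.3 = 276.64 kPa; surcharge term q·N_q = 31.32 × 6.66 = 208.59 kPa; self-weight term 0.5·γ·B·N_γ·s_γ = 0.5 × 17.4 × 1.73 × 3.08 × 0.6 = 27.814 kPa.
q_ult = 276.64 + 208.59 + 27.814 = 513.05 kPa.
Net ultimate: q_net = 513.05 − 31.32 = 481.73 kPa.
q_all(net) = 481.73 / 3 = 160.58 kPa.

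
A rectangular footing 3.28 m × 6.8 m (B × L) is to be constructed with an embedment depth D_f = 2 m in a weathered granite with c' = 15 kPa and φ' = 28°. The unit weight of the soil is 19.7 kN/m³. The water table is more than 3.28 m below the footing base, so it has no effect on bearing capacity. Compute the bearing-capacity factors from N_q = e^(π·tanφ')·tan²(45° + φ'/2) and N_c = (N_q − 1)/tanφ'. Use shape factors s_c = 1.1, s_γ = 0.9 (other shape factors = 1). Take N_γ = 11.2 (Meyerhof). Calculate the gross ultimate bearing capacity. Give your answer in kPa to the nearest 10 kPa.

tan28° = 0.5317, so N_q = e^(π×0.5317)·tan²(59°) = 5.314 × 2.77 = 14.72.
N_c = (14.72 − 1)/tan28° = 25.8.
Effective surcharge at the founding depth q = γ·D_f = 19.7 × 2 = 39.4 kPa.
q_ult = c·N_c·s_c + q·N_q + 0.5·γ·B·N_γ·s_γ
     = 15 × 25.803 × 1.1 + 39.4 × 14.72 + 0.5 × 19.7 × 3.28 × 11.2 × 0.9
     = 425.76 + 579.96 + 325.66 = 1331.4 kPa.

q_ult ≈ 1330 kPa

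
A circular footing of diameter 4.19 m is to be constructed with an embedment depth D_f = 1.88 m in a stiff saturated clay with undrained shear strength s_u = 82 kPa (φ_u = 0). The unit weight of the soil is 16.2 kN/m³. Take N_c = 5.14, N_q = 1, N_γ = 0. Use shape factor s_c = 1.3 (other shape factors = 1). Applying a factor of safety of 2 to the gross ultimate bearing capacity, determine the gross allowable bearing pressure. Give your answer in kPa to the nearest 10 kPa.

Effective surcharge at the founding depth q = γ·D_f = 16.2 × 1.88 = 30.456 kPa.
q_ult = c·N_c·s_c + q·N_q
     = 82 × 5.14 × 1.3 + 30.456 × 1
     = 547.92 + 30.456 = 578.38 kPa.
q_all = q_ult / FS = 578.38 / 2 = 289.19 kPa.

q_all ≈ 290 kPa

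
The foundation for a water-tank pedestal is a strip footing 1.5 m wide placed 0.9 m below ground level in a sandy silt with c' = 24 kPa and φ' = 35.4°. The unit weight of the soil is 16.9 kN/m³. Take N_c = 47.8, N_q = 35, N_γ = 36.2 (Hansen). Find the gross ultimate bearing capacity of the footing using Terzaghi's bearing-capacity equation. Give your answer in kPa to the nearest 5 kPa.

Effective surcharge at the founding depth q = γ·D_f = 16.9 × 0.9 = 15.21 kPa.
q_ult = c·N_c + q·N_q + 0.5·γ·B·N_γ
     = 24 × 47.8 + 15.21 × 35 + 0.5 × 16.9 × 1.5 × 36.2
     = 1147.2 + 532.35 + 458.83 = 2138.4 kPa.

q_ult ≈ 2140 kPa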